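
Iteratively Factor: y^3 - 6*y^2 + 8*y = (y - 4)*(y^2 - 2*y) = y*(y - 4)*(y - 2)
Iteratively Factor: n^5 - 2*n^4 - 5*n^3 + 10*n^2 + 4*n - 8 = (n - 1)*(n^4 - n^3 - 6*n^2 + 4*n + 8) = (n - 1)*(n + 1)*(n^3 - 2*n^2 - 4*n + 8) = (n - 2)*(n - 1)*(n + 1)*(n^2 - 4) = (n - 2)^2*(n - 1)*(n + 1)*(n + 2)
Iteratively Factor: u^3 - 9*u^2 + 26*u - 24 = (u - 2)*(u^2 - 7*u + 12) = (u - 4)*(u - 2)*(u - 3)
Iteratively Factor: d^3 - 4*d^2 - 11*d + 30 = (d - 2)*(d^2 - 2*d - 15) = (d - 2)*(d + 3)*(d - 5)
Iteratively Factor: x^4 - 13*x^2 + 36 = (x + 3)*(x^3 - 3*x^2 - 4*x + 12) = (x + 2)*(x + 3)*(x^2 - 5*x + 6) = (x - 3)*(x + 2)*(x + 3)*(x - 2)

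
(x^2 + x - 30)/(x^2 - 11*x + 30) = (x + 6)/(x - 6)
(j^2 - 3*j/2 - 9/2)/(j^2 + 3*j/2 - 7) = (2*j^2 - 3*j - 9)/(2*j^2 + 3*j - 14)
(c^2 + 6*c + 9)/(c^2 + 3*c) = (c + 3)/c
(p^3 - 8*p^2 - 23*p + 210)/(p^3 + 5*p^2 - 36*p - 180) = (p - 7)/(p + 6)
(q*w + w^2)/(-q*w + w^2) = (-q - w)/(q - w)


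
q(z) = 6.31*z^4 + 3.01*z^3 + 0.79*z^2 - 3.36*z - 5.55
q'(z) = 25.24*z^3 + 9.03*z^2 + 1.58*z - 3.36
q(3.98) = 1766.65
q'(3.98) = 1737.22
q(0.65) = -5.45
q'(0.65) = 8.41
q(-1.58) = 29.18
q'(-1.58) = -82.87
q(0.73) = -4.62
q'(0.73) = 12.42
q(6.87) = 15040.45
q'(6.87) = 8617.57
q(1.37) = 21.30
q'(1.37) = 80.65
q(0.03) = -5.65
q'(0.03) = -3.30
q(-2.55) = 225.05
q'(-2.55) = -367.19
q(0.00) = -5.55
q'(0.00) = -3.36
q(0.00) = -5.55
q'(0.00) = -3.36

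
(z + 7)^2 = z^2 + 14*z + 49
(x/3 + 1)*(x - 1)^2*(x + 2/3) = x^4/3 + 5*x^3/9 - 13*x^2/9 - x/9 + 2/3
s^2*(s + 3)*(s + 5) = s^4 + 8*s^3 + 15*s^2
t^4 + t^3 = t^3*(t + 1)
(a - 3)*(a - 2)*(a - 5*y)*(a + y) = a^4 - 4*a^3*y - 5*a^3 - 5*a^2*y^2 + 20*a^2*y + 6*a^2 + 25*a*y^2 - 24*a*y - 30*y^2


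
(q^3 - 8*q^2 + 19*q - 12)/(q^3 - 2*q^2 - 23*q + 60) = (q - 1)/(q + 5)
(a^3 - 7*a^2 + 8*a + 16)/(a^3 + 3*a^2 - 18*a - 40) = (a^2 - 3*a - 4)/(a^2 + 7*a + 10)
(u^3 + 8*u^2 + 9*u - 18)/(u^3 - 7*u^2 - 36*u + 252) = (u^2 + 2*u - 3)/(u^2 - 13*u + 42)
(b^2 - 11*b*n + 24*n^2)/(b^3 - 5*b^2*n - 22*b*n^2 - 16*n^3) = (b - 3*n)/(b^2 + 3*b*n + 2*n^2)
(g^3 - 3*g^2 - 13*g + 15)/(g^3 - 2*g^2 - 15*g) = (g - 1)/g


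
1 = 1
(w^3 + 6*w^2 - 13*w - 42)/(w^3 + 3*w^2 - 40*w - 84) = (w - 3)/(w - 6)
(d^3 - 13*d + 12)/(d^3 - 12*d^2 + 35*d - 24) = (d + 4)/(d - 8)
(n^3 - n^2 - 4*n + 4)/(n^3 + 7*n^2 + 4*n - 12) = (n - 2)/(n + 6)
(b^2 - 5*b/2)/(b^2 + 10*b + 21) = b*(2*b - 5)/(2*(b^2 + 10*b + 21))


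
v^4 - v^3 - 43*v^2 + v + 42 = (v - 7)*(v - 1)*(v + 1)*(v + 6)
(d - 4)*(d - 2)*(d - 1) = d^3 - 7*d^2 + 14*d - 8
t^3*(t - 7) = t^4 - 7*t^3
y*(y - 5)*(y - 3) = y^3 - 8*y^2 + 15*y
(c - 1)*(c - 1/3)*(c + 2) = c^3 + 2*c^2/3 - 7*c/3 + 2/3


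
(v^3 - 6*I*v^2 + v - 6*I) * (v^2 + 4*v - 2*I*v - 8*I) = v^5 + 4*v^4 - 8*I*v^4 - 11*v^3 - 32*I*v^3 - 44*v^2 - 8*I*v^2 - 12*v - 32*I*v - 48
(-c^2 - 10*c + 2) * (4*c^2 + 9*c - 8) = -4*c^4 - 49*c^3 - 74*c^2 + 98*c - 16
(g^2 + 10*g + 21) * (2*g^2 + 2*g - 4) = 2*g^4 + 22*g^3 + 58*g^2 + 2*g - 84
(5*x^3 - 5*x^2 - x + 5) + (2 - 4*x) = 5*x^3 - 5*x^2 - 5*x + 7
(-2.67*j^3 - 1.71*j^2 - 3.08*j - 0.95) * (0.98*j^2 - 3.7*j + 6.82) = -2.6166*j^5 + 8.2032*j^4 - 14.9008*j^3 - 1.1972*j^2 - 17.4906*j - 6.479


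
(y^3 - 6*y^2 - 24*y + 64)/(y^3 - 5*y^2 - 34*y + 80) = (y + 4)/(y + 5)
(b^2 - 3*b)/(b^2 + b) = (b - 3)/(b + 1)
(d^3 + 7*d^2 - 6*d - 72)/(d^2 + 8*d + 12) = (d^2 + d - 12)/(d + 2)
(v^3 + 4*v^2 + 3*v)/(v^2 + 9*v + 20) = v*(v^2 + 4*v + 3)/(v^2 + 9*v + 20)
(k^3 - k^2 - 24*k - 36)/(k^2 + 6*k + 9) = (k^2 - 4*k - 12)/(k + 3)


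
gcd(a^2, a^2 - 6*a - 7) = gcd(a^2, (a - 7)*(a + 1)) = 1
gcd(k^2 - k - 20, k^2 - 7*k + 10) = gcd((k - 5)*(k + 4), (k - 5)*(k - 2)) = k - 5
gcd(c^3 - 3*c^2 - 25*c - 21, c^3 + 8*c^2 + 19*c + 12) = c^2 + 4*c + 3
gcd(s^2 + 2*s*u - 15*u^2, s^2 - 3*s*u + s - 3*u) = s - 3*u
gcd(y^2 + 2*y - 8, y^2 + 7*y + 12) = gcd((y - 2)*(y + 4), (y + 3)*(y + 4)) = y + 4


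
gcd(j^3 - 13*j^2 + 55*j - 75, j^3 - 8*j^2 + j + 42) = j - 3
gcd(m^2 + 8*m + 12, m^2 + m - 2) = m + 2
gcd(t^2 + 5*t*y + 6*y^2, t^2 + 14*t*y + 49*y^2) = 1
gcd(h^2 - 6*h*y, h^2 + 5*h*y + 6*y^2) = 1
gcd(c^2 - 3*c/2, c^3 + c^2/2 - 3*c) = c^2 - 3*c/2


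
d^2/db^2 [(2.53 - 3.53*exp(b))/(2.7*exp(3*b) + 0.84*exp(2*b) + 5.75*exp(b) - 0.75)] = (-102.9348*exp(6*b) + 141.97518*exp(5*b) + 279.840672*exp(4*b) + 9.81982199999993*exp(3*b) + 69.42555*exp(2*b) + 74.8006*exp(b) + 8.925)*exp(b)/(19.683*exp(9*b) + 18.3708*exp(8*b) + 131.46786*exp(7*b) + 62.436204*exp(6*b) + 269.77185*exp(5*b) + 11.8674*exp(4*b) + 172.930625*exp(3*b) - 72.973125*exp(2*b) + 9.703125*exp(b) - 0.421875)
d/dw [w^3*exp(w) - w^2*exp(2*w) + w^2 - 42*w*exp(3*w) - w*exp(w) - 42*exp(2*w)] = w^3*exp(w) - 2*w^2*exp(2*w) + 3*w^2*exp(w) - 126*w*exp(3*w) - 2*w*exp(2*w) - w*exp(w) + 2*w - 42*exp(3*w) - 84*exp(2*w) - exp(w)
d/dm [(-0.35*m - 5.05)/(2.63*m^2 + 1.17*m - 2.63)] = (0.9205*m^2 + 26.563*m + 6.829)/(6.9169*m^4 + 6.1542*m^3 - 12.4649*m^2 - 6.1542*m + 6.9169)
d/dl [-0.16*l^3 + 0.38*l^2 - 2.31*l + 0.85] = -0.48*l^2 + 0.76*l - 2.31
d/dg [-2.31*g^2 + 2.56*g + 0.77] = 2.56 - 4.62*g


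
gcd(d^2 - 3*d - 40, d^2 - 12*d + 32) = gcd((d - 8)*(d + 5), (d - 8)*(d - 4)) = d - 8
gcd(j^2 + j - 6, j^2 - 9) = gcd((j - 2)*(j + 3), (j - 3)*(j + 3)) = j + 3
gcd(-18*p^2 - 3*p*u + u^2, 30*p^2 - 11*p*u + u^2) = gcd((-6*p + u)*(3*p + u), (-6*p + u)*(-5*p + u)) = 6*p - u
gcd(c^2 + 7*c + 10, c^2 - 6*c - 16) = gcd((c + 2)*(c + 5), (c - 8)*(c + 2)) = c + 2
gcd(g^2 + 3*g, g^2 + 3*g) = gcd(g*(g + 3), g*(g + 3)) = g^2 + 3*g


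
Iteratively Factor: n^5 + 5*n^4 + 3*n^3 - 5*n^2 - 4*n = (n + 1)*(n^4 + 4*n^3 - n^2 - 4*n) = (n + 1)^2*(n^3 + 3*n^2 - 4*n) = (n - 1)*(n + 1)^2*(n^2 + 4*n) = (n - 1)*(n + 1)^2*(n + 4)*(n)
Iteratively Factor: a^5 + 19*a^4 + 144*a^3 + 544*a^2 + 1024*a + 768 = (a + 4)*(a^4 + 15*a^3 + 84*a^2 + 208*a + 192) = (a + 4)^2*(a^3 + 11*a^2 + 40*a + 48) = (a + 4)^3*(a^2 + 7*a + 12) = (a + 3)*(a + 4)^3*(a + 4)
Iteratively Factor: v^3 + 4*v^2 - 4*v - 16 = (v + 2)*(v^2 + 2*v - 8) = (v - 2)*(v + 2)*(v + 4)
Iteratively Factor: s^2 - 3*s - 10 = (s + 2)*(s - 5)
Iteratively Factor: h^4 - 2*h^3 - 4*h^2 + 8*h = (h + 2)*(h^3 - 4*h^2 + 4*h) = h*(h + 2)*(h^2 - 4*h + 4) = h*(h - 2)*(h + 2)*(h - 2)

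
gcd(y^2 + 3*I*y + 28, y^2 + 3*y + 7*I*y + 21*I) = y + 7*I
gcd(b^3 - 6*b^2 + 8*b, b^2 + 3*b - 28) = b - 4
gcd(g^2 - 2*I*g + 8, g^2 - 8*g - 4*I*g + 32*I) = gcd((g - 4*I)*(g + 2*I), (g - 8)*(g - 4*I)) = g - 4*I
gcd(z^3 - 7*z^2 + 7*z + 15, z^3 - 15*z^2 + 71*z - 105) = z^2 - 8*z + 15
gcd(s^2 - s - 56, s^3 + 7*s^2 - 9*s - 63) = s + 7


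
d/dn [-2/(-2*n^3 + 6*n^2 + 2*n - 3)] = 4*(-3*n^2 + 6*n + 1)/(2*n^3 - 6*n^2 - 2*n + 3)^2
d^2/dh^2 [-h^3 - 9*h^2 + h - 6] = -6*h - 18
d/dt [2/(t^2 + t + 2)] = 2*(-2*t - 1)/(t^2 + t + 2)^2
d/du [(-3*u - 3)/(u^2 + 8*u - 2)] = 3*(-u^2 - 8*u + 2*(u + 1)*(u + 4) + 2)/(u^2 + 8*u - 2)^2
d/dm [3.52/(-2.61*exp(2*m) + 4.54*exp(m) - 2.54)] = (18.3744*exp(m) - 15.9808)*exp(m)/(2.61*exp(2*m) - 4.54*exp(m) + 2.54)^2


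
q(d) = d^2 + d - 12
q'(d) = 2*d + 1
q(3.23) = 1.66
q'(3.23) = 7.46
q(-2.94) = -6.30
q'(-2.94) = -4.88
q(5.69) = 26.07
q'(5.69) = 12.38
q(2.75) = -1.69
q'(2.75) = 6.50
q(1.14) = -9.56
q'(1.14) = 3.28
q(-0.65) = -12.23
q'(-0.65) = -0.30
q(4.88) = 16.69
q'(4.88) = 10.76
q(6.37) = 34.95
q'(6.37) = 13.74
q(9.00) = 78.00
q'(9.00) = 19.00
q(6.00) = 30.00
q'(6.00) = 13.00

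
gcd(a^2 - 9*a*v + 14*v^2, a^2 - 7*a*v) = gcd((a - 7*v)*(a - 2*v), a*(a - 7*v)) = -a + 7*v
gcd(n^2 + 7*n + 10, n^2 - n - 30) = n + 5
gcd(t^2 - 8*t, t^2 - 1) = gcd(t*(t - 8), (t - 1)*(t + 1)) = 1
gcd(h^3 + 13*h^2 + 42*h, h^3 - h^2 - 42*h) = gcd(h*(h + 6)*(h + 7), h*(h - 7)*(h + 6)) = h^2 + 6*h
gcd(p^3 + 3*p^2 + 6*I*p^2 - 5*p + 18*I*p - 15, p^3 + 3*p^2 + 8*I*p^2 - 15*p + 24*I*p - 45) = p^2 + p*(3 + 5*I) + 15*I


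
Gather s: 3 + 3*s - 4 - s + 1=2*s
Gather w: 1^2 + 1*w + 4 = w + 5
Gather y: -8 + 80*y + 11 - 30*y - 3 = 50*y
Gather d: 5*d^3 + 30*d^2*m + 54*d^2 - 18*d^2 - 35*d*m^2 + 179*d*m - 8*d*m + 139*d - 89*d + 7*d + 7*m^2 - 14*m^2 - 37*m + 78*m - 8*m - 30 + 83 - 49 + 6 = 5*d^3 + d^2*(30*m + 36) + d*(-35*m^2 + 171*m + 57) - 7*m^2 + 33*m + 10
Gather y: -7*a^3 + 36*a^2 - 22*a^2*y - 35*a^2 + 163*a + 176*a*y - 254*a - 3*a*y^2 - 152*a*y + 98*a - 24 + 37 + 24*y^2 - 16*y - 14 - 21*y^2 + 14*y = -7*a^3 + a^2 + 7*a + y^2*(3 - 3*a) + y*(-22*a^2 + 24*a - 2) - 1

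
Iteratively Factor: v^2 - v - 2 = (v + 1)*(v - 2)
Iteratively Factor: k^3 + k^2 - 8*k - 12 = (k + 2)*(k^2 - k - 6) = (k + 2)^2*(k - 3)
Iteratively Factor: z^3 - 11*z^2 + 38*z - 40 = (z - 4)*(z^2 - 7*z + 10) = (z - 5)*(z - 4)*(z - 2)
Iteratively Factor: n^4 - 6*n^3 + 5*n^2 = (n - 1)*(n^3 - 5*n^2) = n*(n - 1)*(n^2 - 5*n) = n*(n - 5)*(n - 1)*(n)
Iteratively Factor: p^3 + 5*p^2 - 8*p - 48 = (p - 3)*(p^2 + 8*p + 16) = (p - 3)*(p + 4)*(p + 4)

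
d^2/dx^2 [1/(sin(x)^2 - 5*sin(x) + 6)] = (-4*sin(x)^4 + 15*sin(x)^3 + 5*sin(x)^2 - 60*sin(x) + 38)/(sin(x)^2 - 5*sin(x) + 6)^3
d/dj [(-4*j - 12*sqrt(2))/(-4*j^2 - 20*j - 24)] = (j^2 + 5*j - (j + 3*sqrt(2))*(2*j + 5) + 6)/(j^2 + 5*j + 6)^2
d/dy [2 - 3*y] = -3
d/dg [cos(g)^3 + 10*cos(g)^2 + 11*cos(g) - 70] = (3*sin(g)^2 - 20*cos(g) - 14)*sin(g)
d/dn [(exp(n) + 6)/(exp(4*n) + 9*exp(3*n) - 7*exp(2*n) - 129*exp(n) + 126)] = (-3*exp(2*n) - 6*exp(n) + 25)*exp(n)/(exp(6*n) + 6*exp(5*n) - 41*exp(4*n) - 108*exp(3*n) + 751*exp(2*n) - 1050*exp(n) + 441)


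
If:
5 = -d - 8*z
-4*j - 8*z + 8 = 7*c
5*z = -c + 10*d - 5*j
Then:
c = 300*z/31 + 240/31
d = -8*z - 5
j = -587*z/31 - 358/31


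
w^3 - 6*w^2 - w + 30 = (w - 5)*(w - 3)*(w + 2)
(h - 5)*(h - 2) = h^2 - 7*h + 10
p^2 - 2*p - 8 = (p - 4)*(p + 2)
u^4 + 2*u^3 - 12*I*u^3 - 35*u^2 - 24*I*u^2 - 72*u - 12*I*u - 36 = (u - 6*I)^2*(-I*u - I)*(I*u + I)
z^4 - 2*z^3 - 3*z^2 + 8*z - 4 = (z - 2)*(z - 1)^2*(z + 2)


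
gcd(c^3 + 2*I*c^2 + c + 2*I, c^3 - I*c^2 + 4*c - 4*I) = c^2 + I*c + 2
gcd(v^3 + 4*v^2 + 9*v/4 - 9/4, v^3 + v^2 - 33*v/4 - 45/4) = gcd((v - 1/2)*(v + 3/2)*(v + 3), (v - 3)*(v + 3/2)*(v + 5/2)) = v + 3/2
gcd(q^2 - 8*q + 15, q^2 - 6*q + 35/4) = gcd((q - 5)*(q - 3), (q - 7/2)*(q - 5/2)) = 1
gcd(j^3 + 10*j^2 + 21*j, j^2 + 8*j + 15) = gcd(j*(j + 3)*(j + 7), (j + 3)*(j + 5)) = j + 3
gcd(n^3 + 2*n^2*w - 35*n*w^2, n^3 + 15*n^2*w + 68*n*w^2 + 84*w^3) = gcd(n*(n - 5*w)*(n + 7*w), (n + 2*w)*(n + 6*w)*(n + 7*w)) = n + 7*w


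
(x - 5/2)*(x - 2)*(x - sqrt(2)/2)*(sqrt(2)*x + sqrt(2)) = sqrt(2)*x^4 - 7*sqrt(2)*x^3/2 - x^3 + sqrt(2)*x^2/2 + 7*x^2/2 - x/2 + 5*sqrt(2)*x - 5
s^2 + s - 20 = (s - 4)*(s + 5)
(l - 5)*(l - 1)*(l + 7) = l^3 + l^2 - 37*l + 35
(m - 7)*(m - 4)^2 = m^3 - 15*m^2 + 72*m - 112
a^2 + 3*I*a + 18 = (a - 3*I)*(a + 6*I)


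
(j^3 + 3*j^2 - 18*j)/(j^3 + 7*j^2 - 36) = j*(j - 3)/(j^2 + j - 6)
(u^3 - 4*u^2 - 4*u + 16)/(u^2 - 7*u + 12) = (u^2 - 4)/(u - 3)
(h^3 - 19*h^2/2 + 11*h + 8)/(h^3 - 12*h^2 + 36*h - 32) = (h + 1/2)/(h - 2)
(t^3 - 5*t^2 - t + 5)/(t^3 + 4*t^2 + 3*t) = (t^2 - 6*t + 5)/(t*(t + 3))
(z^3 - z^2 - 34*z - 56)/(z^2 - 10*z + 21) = (z^2 + 6*z + 8)/(z - 3)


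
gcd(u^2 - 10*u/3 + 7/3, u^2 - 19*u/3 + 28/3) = u - 7/3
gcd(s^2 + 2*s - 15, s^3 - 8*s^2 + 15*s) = s - 3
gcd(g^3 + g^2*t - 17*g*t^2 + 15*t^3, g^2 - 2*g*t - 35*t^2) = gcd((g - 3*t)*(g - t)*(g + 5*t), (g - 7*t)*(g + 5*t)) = g + 5*t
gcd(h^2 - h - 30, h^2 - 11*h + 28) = 1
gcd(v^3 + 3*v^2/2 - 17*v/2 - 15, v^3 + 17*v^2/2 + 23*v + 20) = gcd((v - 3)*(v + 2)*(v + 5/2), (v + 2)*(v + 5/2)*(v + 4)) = v^2 + 9*v/2 + 5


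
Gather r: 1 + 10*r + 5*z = 10*r + 5*z + 1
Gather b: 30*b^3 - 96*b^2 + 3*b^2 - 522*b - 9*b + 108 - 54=30*b^3 - 93*b^2 - 531*b + 54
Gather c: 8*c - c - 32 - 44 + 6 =7*c - 70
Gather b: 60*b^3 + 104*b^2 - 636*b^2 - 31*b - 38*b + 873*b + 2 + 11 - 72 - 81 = 60*b^3 - 532*b^2 + 804*b - 140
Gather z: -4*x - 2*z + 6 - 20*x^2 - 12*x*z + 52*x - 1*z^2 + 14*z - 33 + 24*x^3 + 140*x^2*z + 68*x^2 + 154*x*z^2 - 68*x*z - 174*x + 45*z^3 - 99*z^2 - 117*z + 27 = 24*x^3 + 48*x^2 - 126*x + 45*z^3 + z^2*(154*x - 100) + z*(140*x^2 - 80*x - 105)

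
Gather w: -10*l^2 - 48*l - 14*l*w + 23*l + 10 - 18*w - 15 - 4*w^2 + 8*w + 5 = -10*l^2 - 25*l - 4*w^2 + w*(-14*l - 10)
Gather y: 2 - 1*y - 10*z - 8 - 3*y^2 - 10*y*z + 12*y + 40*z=-3*y^2 + y*(11 - 10*z) + 30*z - 6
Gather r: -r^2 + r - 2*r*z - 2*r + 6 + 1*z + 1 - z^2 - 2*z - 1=-r^2 + r*(-2*z - 1) - z^2 - z + 6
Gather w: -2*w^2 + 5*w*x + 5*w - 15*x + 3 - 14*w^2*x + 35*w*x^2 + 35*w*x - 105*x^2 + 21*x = w^2*(-14*x - 2) + w*(35*x^2 + 40*x + 5) - 105*x^2 + 6*x + 3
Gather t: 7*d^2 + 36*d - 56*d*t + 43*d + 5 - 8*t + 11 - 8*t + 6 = 7*d^2 + 79*d + t*(-56*d - 16) + 22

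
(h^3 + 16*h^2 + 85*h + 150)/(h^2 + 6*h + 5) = (h^2 + 11*h + 30)/(h + 1)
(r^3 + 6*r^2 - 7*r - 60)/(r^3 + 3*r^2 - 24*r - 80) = (r^2 + 2*r - 15)/(r^2 - r - 20)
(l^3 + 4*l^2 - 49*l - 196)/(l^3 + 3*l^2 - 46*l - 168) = (l + 7)/(l + 6)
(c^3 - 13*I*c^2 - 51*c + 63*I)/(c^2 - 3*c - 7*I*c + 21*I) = (c^2 - 6*I*c - 9)/(c - 3)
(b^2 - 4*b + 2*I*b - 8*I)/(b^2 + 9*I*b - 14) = (b - 4)/(b + 7*I)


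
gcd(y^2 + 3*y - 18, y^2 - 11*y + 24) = y - 3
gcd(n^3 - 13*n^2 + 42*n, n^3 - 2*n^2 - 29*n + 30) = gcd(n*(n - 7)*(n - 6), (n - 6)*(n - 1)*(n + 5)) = n - 6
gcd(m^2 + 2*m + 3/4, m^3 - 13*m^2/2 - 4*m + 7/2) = 1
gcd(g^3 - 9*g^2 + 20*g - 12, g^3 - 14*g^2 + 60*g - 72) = g^2 - 8*g + 12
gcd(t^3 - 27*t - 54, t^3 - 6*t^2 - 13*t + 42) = t + 3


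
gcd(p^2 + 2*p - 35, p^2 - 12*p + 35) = p - 5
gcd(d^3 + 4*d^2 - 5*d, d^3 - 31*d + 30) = d - 1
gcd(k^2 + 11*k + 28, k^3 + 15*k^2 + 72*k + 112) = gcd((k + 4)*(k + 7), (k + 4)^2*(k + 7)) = k^2 + 11*k + 28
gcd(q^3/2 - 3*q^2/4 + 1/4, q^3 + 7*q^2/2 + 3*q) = 1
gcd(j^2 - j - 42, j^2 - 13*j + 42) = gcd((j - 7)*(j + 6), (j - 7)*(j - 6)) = j - 7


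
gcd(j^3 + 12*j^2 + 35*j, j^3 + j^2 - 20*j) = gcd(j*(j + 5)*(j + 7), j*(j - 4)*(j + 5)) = j^2 + 5*j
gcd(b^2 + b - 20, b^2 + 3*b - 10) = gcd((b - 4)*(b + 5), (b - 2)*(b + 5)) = b + 5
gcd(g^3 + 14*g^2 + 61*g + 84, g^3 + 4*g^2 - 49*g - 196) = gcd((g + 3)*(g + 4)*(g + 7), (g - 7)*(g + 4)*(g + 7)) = g^2 + 11*g + 28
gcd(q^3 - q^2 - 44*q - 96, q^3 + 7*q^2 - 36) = q + 3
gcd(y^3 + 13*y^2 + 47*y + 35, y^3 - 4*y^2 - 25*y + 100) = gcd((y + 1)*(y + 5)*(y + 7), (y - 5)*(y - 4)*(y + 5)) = y + 5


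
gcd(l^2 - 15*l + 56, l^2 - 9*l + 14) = l - 7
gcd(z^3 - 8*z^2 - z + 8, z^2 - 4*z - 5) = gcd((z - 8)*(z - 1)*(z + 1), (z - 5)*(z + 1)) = z + 1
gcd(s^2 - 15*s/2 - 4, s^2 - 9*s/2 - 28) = s - 8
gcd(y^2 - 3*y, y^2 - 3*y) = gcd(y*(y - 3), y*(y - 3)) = y^2 - 3*y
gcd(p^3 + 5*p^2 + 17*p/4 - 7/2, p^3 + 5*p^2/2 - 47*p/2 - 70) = p + 7/2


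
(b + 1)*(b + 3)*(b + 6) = b^3 + 10*b^2 + 27*b + 18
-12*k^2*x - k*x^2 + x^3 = x*(-4*k + x)*(3*k + x)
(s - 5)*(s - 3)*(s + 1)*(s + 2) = s^4 - 5*s^3 - 7*s^2 + 29*s + 30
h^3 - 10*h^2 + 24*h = h*(h - 6)*(h - 4)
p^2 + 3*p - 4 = (p - 1)*(p + 4)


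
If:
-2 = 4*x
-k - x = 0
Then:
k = 1/2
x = -1/2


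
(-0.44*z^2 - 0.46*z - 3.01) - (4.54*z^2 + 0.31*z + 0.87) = -4.98*z^2 - 0.77*z - 3.88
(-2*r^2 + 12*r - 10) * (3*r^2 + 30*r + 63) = -6*r^4 - 24*r^3 + 204*r^2 + 456*r - 630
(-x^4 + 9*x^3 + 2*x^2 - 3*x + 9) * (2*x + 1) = -2*x^5 + 17*x^4 + 13*x^3 - 4*x^2 + 15*x + 9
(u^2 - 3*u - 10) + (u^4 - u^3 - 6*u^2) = u^4 - u^3 - 5*u^2 - 3*u - 10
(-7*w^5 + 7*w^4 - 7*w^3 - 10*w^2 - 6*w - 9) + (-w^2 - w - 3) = -7*w^5 + 7*w^4 - 7*w^3 - 11*w^2 - 7*w - 12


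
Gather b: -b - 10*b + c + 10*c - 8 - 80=-11*b + 11*c - 88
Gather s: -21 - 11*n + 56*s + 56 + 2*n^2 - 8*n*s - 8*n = 2*n^2 - 19*n + s*(56 - 8*n) + 35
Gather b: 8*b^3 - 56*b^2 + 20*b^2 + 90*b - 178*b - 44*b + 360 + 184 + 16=8*b^3 - 36*b^2 - 132*b + 560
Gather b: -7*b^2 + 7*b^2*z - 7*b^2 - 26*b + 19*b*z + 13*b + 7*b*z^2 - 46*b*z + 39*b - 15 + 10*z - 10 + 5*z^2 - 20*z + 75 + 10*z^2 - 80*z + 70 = b^2*(7*z - 14) + b*(7*z^2 - 27*z + 26) + 15*z^2 - 90*z + 120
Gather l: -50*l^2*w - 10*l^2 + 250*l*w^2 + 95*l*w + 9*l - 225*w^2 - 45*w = l^2*(-50*w - 10) + l*(250*w^2 + 95*w + 9) - 225*w^2 - 45*w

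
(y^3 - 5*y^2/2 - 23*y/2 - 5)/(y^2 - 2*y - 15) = (y^2 + 5*y/2 + 1)/(y + 3)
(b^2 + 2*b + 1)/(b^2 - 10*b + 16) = (b^2 + 2*b + 1)/(b^2 - 10*b + 16)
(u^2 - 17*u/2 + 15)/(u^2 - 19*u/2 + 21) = (2*u - 5)/(2*u - 7)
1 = 1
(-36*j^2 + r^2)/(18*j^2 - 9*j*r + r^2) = (6*j + r)/(-3*j + r)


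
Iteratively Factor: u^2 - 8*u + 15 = (u - 3)*(u - 5)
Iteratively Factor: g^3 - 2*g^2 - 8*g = (g + 2)*(g^2 - 4*g) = (g - 4)*(g + 2)*(g)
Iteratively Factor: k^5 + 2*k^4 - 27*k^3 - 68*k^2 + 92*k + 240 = (k + 2)*(k^4 - 27*k^2 - 14*k + 120) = (k + 2)*(k + 4)*(k^3 - 4*k^2 - 11*k + 30) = (k + 2)*(k + 3)*(k + 4)*(k^2 - 7*k + 10) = (k - 2)*(k + 2)*(k + 3)*(k + 4)*(k - 5)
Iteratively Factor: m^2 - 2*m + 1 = (m - 1)*(m - 1)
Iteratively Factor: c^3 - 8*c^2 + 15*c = (c)*(c^2 - 8*c + 15) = c*(c - 3)*(c - 5)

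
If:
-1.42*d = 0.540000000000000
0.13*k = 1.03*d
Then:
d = -0.38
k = -3.01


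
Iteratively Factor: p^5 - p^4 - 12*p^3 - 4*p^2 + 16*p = (p)*(p^4 - p^3 - 12*p^2 - 4*p + 16) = p*(p + 2)*(p^3 - 3*p^2 - 6*p + 8) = p*(p - 4)*(p + 2)*(p^2 + p - 2) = p*(p - 4)*(p - 1)*(p + 2)*(p + 2)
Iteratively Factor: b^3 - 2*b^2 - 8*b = (b)*(b^2 - 2*b - 8) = b*(b - 4)*(b + 2)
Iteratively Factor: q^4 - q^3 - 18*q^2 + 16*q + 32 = (q + 1)*(q^3 - 2*q^2 - 16*q + 32) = (q - 2)*(q + 1)*(q^2 - 16) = (q - 2)*(q + 1)*(q + 4)*(q - 4)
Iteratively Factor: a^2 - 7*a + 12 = (a - 3)*(a - 4)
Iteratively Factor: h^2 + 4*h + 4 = (h + 2)*(h + 2)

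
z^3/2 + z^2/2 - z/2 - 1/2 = (z/2 + 1/2)*(z - 1)*(z + 1)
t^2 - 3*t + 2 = (t - 2)*(t - 1)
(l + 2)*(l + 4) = l^2 + 6*l + 8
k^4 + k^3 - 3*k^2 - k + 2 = (k - 1)^2*(k + 1)*(k + 2)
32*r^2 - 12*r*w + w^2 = (-8*r + w)*(-4*r + w)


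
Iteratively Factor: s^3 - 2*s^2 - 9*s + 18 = (s - 3)*(s^2 + s - 6) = (s - 3)*(s + 3)*(s - 2)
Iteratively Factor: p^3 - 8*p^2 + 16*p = (p - 4)*(p^2 - 4*p) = p*(p - 4)*(p - 4)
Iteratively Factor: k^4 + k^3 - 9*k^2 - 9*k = (k + 1)*(k^3 - 9*k) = k*(k + 1)*(k^2 - 9) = k*(k - 3)*(k + 1)*(k + 3)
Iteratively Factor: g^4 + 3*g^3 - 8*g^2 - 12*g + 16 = (g + 4)*(g^3 - g^2 - 4*g + 4) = (g - 2)*(g + 4)*(g^2 + g - 2) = (g - 2)*(g - 1)*(g + 4)*(g + 2)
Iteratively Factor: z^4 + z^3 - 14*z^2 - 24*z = (z)*(z^3 + z^2 - 14*z - 24) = z*(z + 3)*(z^2 - 2*z - 8) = z*(z + 2)*(z + 3)*(z - 4)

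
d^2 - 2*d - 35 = (d - 7)*(d + 5)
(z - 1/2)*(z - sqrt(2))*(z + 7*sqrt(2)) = z^3 - z^2/2 + 6*sqrt(2)*z^2 - 14*z - 3*sqrt(2)*z + 7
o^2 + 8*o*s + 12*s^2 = (o + 2*s)*(o + 6*s)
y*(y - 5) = y^2 - 5*y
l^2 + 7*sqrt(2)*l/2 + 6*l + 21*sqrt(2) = (l + 6)*(l + 7*sqrt(2)/2)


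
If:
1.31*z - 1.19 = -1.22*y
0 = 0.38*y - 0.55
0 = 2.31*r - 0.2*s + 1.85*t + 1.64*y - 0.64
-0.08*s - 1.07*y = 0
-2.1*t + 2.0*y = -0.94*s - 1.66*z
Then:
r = 3.69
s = -19.36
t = -7.63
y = 1.45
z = -0.44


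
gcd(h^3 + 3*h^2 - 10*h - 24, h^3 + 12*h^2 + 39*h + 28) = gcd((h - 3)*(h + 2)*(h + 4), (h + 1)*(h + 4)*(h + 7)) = h + 4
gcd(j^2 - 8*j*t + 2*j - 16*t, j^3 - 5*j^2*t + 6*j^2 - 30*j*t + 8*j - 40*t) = j + 2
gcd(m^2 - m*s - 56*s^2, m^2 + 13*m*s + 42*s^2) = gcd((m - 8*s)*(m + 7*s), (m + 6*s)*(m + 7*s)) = m + 7*s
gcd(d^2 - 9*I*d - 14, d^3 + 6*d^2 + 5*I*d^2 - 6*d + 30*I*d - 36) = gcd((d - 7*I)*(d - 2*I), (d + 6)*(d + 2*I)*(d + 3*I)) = 1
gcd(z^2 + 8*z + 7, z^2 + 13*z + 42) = z + 7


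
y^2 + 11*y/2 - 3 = (y - 1/2)*(y + 6)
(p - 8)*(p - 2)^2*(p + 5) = p^4 - 7*p^3 - 24*p^2 + 148*p - 160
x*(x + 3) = x^2 + 3*x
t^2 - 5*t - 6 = (t - 6)*(t + 1)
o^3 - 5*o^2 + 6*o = o*(o - 3)*(o - 2)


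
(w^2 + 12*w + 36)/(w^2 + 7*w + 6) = (w + 6)/(w + 1)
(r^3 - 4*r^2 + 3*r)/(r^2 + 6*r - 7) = r*(r - 3)/(r + 7)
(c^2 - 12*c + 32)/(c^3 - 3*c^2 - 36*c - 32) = (c - 4)/(c^2 + 5*c + 4)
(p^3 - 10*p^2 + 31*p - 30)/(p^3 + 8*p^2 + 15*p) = (p^3 - 10*p^2 + 31*p - 30)/(p*(p^2 + 8*p + 15))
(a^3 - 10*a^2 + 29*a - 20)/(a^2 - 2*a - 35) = (-a^3 + 10*a^2 - 29*a + 20)/(-a^2 + 2*a + 35)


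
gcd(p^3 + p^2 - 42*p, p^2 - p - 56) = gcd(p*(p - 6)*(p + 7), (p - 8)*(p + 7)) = p + 7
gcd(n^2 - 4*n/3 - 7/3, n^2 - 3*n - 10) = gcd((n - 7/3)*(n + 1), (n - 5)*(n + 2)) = 1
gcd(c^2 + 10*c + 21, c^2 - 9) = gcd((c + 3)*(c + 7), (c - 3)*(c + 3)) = c + 3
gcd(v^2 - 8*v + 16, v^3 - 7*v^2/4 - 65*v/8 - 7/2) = v - 4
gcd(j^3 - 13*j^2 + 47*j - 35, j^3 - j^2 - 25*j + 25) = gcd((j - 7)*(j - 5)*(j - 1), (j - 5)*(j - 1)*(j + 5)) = j^2 - 6*j + 5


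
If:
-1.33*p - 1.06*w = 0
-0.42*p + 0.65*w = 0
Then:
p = 0.00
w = 0.00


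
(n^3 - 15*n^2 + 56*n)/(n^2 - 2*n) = (n^2 - 15*n + 56)/(n - 2)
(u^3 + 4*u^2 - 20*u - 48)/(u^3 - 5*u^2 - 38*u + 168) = (u + 2)/(u - 7)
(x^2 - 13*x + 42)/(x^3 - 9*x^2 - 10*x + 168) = 1/(x + 4)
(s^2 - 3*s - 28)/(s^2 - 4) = (s^2 - 3*s - 28)/(s^2 - 4)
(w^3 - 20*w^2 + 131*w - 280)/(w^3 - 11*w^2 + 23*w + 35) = (w - 8)/(w + 1)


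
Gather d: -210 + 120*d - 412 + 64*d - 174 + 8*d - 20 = 192*d - 816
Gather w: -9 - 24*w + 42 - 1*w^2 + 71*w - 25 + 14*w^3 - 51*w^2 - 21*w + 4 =14*w^3 - 52*w^2 + 26*w + 12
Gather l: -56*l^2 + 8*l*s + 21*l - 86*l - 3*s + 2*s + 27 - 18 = -56*l^2 + l*(8*s - 65) - s + 9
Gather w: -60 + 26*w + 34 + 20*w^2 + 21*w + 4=20*w^2 + 47*w - 22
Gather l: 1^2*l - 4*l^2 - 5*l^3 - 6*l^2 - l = -5*l^3 - 10*l^2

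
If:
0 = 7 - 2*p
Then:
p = 7/2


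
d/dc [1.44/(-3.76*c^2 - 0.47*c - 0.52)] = (10.8288*c + 0.6768)/(3.76*c^2 + 0.47*c + 0.52)^2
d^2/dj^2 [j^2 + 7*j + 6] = 2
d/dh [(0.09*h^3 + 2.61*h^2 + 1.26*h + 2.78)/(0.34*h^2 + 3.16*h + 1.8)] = (0.0306*h^4 + 0.5688*h^3 + 8.3052*h^2 + 7.5056*h - 6.5168)/(0.1156*h^4 + 2.1488*h^3 + 11.2096*h^2 + 11.376*h + 3.24)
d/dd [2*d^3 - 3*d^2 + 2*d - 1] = 6*d^2 - 6*d + 2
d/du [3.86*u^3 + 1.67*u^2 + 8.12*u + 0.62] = 11.58*u^2 + 3.34*u + 8.12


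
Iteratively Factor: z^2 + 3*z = (z + 3)*(z)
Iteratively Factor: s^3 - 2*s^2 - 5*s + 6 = (s - 3)*(s^2 + s - 2) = (s - 3)*(s + 2)*(s - 1)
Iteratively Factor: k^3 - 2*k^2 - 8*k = (k)*(k^2 - 2*k - 8) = k*(k - 4)*(k + 2)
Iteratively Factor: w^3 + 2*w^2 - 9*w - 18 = (w + 3)*(w^2 - w - 6) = (w - 3)*(w + 3)*(w + 2)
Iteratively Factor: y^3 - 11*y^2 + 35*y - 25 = (y - 5)*(y^2 - 6*y + 5) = (y - 5)^2*(y - 1)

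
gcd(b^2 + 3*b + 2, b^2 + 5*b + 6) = b + 2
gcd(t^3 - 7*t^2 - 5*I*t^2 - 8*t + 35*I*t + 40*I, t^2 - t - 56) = t - 8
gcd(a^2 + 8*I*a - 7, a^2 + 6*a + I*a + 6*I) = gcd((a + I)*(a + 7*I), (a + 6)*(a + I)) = a + I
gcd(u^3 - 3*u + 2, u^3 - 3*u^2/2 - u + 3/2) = u - 1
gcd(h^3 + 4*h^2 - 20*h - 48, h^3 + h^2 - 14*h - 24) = h^2 - 2*h - 8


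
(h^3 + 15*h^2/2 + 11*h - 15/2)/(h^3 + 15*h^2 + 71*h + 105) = (h - 1/2)/(h + 7)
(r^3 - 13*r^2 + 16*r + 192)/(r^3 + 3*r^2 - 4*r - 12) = (r^2 - 16*r + 64)/(r^2 - 4)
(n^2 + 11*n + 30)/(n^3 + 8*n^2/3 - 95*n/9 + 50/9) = 9*(n + 6)/(9*n^2 - 21*n + 10)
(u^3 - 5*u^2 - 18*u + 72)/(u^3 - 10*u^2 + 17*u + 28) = (u^3 - 5*u^2 - 18*u + 72)/(u^3 - 10*u^2 + 17*u + 28)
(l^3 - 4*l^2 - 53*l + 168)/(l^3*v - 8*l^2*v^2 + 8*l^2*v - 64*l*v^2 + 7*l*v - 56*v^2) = (-l^2 + 11*l - 24)/(v*(-l^2 + 8*l*v - l + 8*v))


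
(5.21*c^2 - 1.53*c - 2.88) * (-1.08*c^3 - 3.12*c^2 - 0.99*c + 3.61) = -5.6268*c^5 - 14.6028*c^4 + 2.7261*c^3 + 29.3084*c^2 - 2.6721*c - 10.3968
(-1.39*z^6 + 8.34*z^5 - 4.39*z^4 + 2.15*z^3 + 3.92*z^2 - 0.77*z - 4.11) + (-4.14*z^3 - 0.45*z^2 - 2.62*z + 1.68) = -1.39*z^6 + 8.34*z^5 - 4.39*z^4 - 1.99*z^3 + 3.47*z^2 - 3.39*z - 2.43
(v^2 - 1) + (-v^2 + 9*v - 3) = 9*v - 4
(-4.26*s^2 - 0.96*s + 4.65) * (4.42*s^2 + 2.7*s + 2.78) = -18.8292*s^4 - 15.7452*s^3 + 6.1182*s^2 + 9.8862*s + 12.927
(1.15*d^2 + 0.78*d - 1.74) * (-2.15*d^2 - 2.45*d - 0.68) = -2.4725*d^4 - 4.4945*d^3 + 1.048*d^2 + 3.7326*d + 1.1832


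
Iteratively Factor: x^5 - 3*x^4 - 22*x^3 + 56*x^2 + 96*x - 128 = (x + 2)*(x^4 - 5*x^3 - 12*x^2 + 80*x - 64) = (x + 2)*(x + 4)*(x^3 - 9*x^2 + 24*x - 16) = (x - 4)*(x + 2)*(x + 4)*(x^2 - 5*x + 4) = (x - 4)^2*(x + 2)*(x + 4)*(x - 1)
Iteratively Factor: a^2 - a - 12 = (a + 3)*(a - 4)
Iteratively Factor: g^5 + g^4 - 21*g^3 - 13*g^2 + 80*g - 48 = (g + 4)*(g^4 - 3*g^3 - 9*g^2 + 23*g - 12) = (g - 1)*(g + 4)*(g^3 - 2*g^2 - 11*g + 12) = (g - 1)^2*(g + 4)*(g^2 - g - 12) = (g - 1)^2*(g + 3)*(g + 4)*(g - 4)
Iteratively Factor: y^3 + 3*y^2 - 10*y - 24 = (y + 2)*(y^2 + y - 12) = (y - 3)*(y + 2)*(y + 4)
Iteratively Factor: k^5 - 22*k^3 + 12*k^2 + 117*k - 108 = (k + 3)*(k^4 - 3*k^3 - 13*k^2 + 51*k - 36) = (k - 1)*(k + 3)*(k^3 - 2*k^2 - 15*k + 36) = (k - 3)*(k - 1)*(k + 3)*(k^2 + k - 12) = (k - 3)^2*(k - 1)*(k + 3)*(k + 4)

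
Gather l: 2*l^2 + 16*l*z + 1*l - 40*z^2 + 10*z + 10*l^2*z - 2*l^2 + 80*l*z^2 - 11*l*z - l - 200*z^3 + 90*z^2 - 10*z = 10*l^2*z + l*(80*z^2 + 5*z) - 200*z^3 + 50*z^2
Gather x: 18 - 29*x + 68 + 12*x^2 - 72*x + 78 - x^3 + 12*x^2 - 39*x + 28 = -x^3 + 24*x^2 - 140*x + 192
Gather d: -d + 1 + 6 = 7 - d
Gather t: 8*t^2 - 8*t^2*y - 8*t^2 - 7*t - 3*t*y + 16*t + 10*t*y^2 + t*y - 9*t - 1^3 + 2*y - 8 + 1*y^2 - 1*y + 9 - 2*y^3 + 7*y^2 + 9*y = -8*t^2*y + t*(10*y^2 - 2*y) - 2*y^3 + 8*y^2 + 10*y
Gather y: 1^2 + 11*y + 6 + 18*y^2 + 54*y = 18*y^2 + 65*y + 7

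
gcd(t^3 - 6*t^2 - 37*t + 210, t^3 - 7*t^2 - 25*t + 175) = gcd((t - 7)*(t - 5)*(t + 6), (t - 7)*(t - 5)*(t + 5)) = t^2 - 12*t + 35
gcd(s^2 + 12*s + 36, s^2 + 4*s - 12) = s + 6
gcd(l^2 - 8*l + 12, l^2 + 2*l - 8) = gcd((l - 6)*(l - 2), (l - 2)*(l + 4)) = l - 2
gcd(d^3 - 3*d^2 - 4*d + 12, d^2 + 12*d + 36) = 1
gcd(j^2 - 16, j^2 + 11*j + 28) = j + 4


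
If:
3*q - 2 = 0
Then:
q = 2/3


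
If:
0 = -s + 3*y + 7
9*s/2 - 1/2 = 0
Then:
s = 1/9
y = -62/27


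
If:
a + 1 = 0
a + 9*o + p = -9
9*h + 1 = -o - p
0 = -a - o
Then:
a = -1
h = 5/3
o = 1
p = -17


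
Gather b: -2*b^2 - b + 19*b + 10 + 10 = -2*b^2 + 18*b + 20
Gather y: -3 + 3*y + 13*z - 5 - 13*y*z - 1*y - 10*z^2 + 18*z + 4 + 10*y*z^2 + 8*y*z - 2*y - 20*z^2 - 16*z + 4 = y*(10*z^2 - 5*z) - 30*z^2 + 15*z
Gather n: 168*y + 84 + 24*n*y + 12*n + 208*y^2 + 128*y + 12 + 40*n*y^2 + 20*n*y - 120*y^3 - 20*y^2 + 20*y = n*(40*y^2 + 44*y + 12) - 120*y^3 + 188*y^2 + 316*y + 96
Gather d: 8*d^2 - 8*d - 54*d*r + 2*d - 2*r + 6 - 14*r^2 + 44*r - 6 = 8*d^2 + d*(-54*r - 6) - 14*r^2 + 42*r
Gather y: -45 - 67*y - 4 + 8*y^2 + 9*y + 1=8*y^2 - 58*y - 48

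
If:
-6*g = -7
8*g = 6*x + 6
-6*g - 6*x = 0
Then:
No Solution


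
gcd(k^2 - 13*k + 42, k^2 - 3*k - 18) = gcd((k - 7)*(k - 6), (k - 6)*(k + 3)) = k - 6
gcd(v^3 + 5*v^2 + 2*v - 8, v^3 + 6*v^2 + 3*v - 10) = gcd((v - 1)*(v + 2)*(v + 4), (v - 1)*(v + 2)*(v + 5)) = v^2 + v - 2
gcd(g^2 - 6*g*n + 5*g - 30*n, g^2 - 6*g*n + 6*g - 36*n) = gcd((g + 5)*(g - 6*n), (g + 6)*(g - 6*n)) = g - 6*n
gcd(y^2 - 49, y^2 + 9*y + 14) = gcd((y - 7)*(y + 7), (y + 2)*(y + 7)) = y + 7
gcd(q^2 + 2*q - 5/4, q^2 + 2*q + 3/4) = 1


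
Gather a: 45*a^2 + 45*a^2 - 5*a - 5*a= 90*a^2 - 10*a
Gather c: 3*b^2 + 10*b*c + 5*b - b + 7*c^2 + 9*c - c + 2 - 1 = 3*b^2 + 4*b + 7*c^2 + c*(10*b + 8) + 1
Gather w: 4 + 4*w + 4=4*w + 8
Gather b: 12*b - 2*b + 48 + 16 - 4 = 10*b + 60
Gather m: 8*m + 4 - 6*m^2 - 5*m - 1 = -6*m^2 + 3*m + 3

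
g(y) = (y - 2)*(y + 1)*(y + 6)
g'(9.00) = 325.00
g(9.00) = 1050.00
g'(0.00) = -8.00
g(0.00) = -12.00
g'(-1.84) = -16.24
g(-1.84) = 13.42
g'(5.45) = 135.61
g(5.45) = 254.79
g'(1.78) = 19.31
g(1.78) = -4.76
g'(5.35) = 131.37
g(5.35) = 241.44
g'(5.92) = 156.34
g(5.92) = 323.35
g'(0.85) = 2.67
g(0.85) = -14.57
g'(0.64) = -0.37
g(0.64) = -14.81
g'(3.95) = 78.31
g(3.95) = 96.04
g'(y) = (y - 2)*(y + 1) + (y - 2)*(y + 6) + (y + 1)*(y + 6)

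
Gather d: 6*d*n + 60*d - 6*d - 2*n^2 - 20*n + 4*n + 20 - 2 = d*(6*n + 54) - 2*n^2 - 16*n + 18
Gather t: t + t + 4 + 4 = 2*t + 8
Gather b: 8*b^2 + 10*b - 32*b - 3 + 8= 8*b^2 - 22*b + 5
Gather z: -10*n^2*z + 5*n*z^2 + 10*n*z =5*n*z^2 + z*(-10*n^2 + 10*n)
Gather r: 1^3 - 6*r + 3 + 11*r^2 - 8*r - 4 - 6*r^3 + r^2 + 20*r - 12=-6*r^3 + 12*r^2 + 6*r - 12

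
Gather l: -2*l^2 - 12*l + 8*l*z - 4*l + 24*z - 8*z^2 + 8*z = -2*l^2 + l*(8*z - 16) - 8*z^2 + 32*z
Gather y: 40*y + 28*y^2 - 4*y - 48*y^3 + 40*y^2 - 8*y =-48*y^3 + 68*y^2 + 28*y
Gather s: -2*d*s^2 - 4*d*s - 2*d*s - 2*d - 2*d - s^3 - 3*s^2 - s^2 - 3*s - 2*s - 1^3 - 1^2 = -4*d - s^3 + s^2*(-2*d - 4) + s*(-6*d - 5) - 2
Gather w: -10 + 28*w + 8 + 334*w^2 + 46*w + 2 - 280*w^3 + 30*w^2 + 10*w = -280*w^3 + 364*w^2 + 84*w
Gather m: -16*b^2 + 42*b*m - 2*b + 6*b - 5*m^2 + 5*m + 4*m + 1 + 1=-16*b^2 + 4*b - 5*m^2 + m*(42*b + 9) + 2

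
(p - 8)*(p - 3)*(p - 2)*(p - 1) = p^4 - 14*p^3 + 59*p^2 - 94*p + 48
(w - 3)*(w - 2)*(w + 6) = w^3 + w^2 - 24*w + 36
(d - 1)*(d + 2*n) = d^2 + 2*d*n - d - 2*n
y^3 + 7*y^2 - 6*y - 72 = (y - 3)*(y + 4)*(y + 6)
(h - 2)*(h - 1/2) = h^2 - 5*h/2 + 1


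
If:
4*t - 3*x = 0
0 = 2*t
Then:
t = 0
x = 0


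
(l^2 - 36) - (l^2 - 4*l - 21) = 4*l - 15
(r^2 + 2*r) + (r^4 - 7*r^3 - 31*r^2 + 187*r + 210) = r^4 - 7*r^3 - 30*r^2 + 189*r + 210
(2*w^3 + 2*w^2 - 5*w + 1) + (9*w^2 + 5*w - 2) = 2*w^3 + 11*w^2 - 1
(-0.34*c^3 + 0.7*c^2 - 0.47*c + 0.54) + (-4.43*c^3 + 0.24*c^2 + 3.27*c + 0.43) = -4.77*c^3 + 0.94*c^2 + 2.8*c + 0.97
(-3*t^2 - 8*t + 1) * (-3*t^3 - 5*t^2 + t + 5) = 9*t^5 + 39*t^4 + 34*t^3 - 28*t^2 - 39*t + 5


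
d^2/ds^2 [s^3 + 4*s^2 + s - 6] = 6*s + 8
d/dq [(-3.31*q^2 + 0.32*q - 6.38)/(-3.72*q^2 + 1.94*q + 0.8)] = (-5.231*q^2 - 52.7632*q + 12.6332)/(13.8384*q^4 - 14.4336*q^3 - 2.1884*q^2 + 3.104*q + 0.64)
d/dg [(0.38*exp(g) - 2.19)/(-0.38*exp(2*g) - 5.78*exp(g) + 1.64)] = (0.1444*exp(2*g) - 1.6644*exp(g) - 12.035)*exp(g)/(0.1444*exp(4*g) + 4.3928*exp(3*g) + 32.162*exp(2*g) - 18.9584*exp(g) + 2.6896)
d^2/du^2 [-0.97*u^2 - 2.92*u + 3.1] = -1.94000000000000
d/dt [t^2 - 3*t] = 2*t - 3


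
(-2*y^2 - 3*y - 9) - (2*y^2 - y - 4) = -4*y^2 - 2*y - 5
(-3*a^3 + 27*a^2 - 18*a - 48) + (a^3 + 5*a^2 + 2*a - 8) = -2*a^3 + 32*a^2 - 16*a - 56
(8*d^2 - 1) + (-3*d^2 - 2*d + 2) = 5*d^2 - 2*d + 1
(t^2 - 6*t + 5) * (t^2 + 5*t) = t^4 - t^3 - 25*t^2 + 25*t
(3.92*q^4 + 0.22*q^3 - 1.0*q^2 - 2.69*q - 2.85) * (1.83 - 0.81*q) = -3.1752*q^5 + 6.9954*q^4 + 1.2126*q^3 + 0.3489*q^2 - 2.6142*q - 5.2155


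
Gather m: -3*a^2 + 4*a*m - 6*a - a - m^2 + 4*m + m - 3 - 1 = -3*a^2 - 7*a - m^2 + m*(4*a + 5) - 4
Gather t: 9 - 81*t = 9 - 81*t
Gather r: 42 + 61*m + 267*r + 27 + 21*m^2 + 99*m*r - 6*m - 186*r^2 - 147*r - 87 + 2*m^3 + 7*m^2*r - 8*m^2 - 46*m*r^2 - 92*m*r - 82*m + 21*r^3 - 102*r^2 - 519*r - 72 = 2*m^3 + 13*m^2 - 27*m + 21*r^3 + r^2*(-46*m - 288) + r*(7*m^2 + 7*m - 399) - 90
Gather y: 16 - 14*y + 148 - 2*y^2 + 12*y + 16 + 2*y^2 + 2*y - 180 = 0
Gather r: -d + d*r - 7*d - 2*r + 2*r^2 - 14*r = -8*d + 2*r^2 + r*(d - 16)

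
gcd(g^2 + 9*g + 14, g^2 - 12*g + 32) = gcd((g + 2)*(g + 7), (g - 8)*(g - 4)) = 1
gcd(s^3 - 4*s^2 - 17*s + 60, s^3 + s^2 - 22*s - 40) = s^2 - s - 20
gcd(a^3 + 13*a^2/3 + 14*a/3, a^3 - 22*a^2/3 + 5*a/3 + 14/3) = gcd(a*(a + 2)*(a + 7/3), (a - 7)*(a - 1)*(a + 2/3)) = 1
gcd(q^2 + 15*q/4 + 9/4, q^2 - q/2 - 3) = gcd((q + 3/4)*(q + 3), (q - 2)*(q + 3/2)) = 1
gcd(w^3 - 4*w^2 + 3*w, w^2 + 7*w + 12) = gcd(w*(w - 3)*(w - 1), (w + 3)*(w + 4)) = 1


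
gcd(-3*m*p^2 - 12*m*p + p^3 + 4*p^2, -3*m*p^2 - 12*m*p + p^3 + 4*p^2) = -3*m*p^2 - 12*m*p + p^3 + 4*p^2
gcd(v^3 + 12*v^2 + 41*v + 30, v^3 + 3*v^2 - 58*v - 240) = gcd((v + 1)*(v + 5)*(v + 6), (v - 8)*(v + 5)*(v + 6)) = v^2 + 11*v + 30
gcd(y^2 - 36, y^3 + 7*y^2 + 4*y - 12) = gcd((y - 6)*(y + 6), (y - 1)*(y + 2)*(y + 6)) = y + 6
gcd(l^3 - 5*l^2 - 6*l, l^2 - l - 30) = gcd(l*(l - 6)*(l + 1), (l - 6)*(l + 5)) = l - 6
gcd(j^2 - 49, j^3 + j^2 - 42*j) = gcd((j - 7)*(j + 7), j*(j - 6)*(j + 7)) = j + 7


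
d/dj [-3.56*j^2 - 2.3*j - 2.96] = -7.12*j - 2.3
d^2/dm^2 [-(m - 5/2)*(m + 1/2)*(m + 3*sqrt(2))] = -6*m - 6*sqrt(2) + 4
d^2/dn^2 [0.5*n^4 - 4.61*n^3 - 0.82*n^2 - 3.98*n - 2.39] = 6.0*n^2 - 27.66*n - 1.64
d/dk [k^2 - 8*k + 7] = 2*k - 8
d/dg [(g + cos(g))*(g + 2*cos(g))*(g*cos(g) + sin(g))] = -g^3*sin(g) - 3*g^2*sin(2*g) + 4*g^2*cos(g) + g*sin(g)/2 - 3*g*sin(3*g)/2 + 6*g*cos(2*g) + 3*g + 3*sin(2*g)/2 + 2*cos(g) + 2*cos(3*g)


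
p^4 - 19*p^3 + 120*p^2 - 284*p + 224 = (p - 8)*(p - 7)*(p - 2)^2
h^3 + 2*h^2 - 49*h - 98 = (h - 7)*(h + 2)*(h + 7)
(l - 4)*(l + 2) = l^2 - 2*l - 8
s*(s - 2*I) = s^2 - 2*I*s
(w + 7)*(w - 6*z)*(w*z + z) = w^3*z - 6*w^2*z^2 + 8*w^2*z - 48*w*z^2 + 7*w*z - 42*z^2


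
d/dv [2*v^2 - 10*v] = 4*v - 10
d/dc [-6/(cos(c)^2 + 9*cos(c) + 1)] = -6*(2*cos(c) + 9)*sin(c)/(cos(c)^2 + 9*cos(c) + 1)^2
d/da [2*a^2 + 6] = 4*a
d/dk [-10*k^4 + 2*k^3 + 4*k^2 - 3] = 2*k*(-20*k^2 + 3*k + 4)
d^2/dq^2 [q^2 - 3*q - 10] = 2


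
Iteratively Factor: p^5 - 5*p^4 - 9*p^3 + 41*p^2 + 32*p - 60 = (p - 3)*(p^4 - 2*p^3 - 15*p^2 - 4*p + 20) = (p - 3)*(p + 2)*(p^3 - 4*p^2 - 7*p + 10) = (p - 3)*(p + 2)^2*(p^2 - 6*p + 5) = (p - 3)*(p - 1)*(p + 2)^2*(p - 5)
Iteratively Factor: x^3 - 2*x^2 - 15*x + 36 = (x + 4)*(x^2 - 6*x + 9) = (x - 3)*(x + 4)*(x - 3)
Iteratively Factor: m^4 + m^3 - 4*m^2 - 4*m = (m + 1)*(m^3 - 4*m) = (m - 2)*(m + 1)*(m^2 + 2*m) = (m - 2)*(m + 1)*(m + 2)*(m)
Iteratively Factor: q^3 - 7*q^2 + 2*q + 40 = (q + 2)*(q^2 - 9*q + 20) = (q - 5)*(q + 2)*(q - 4)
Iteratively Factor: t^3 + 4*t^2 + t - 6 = (t - 1)*(t^2 + 5*t + 6) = (t - 1)*(t + 2)*(t + 3)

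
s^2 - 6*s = s*(s - 6)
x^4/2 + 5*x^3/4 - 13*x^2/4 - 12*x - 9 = (x/2 + 1)*(x - 3)*(x + 3/2)*(x + 2)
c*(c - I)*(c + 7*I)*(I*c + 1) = I*c^4 - 5*c^3 + 13*I*c^2 + 7*c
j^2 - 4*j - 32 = (j - 8)*(j + 4)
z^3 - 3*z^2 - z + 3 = (z - 3)*(z - 1)*(z + 1)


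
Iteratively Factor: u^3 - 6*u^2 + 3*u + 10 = (u - 5)*(u^2 - u - 2) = (u - 5)*(u + 1)*(u - 2)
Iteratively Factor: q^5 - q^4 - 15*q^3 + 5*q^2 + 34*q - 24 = (q - 4)*(q^4 + 3*q^3 - 3*q^2 - 7*q + 6) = (q - 4)*(q + 3)*(q^3 - 3*q + 2) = (q - 4)*(q - 1)*(q + 3)*(q^2 + q - 2) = (q - 4)*(q - 1)^2*(q + 3)*(q + 2)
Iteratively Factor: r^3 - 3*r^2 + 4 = (r + 1)*(r^2 - 4*r + 4) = (r - 2)*(r + 1)*(r - 2)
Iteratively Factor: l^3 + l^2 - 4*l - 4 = (l + 1)*(l^2 - 4) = (l + 1)*(l + 2)*(l - 2)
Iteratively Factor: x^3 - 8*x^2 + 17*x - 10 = (x - 1)*(x^2 - 7*x + 10) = (x - 2)*(x - 1)*(x - 5)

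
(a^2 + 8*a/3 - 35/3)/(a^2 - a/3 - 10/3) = (-3*a^2 - 8*a + 35)/(-3*a^2 + a + 10)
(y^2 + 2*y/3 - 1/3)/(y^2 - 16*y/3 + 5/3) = (y + 1)/(y - 5)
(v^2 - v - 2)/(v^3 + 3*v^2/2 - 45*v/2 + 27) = 2*(v^2 - v - 2)/(2*v^3 + 3*v^2 - 45*v + 54)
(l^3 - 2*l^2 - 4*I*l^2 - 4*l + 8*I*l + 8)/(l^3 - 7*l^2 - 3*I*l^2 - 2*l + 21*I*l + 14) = (l^2 - 2*l*(1 + I) + 4*I)/(l^2 - l*(7 + I) + 7*I)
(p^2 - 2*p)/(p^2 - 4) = p/(p + 2)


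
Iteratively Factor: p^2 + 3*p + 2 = (p + 1)*(p + 2)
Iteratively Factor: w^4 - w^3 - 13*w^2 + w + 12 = (w + 1)*(w^3 - 2*w^2 - 11*w + 12) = (w - 4)*(w + 1)*(w^2 + 2*w - 3) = (w - 4)*(w + 1)*(w + 3)*(w - 1)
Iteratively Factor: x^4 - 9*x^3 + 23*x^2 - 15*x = (x - 3)*(x^3 - 6*x^2 + 5*x) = (x - 5)*(x - 3)*(x^2 - x) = x*(x - 5)*(x - 3)*(x - 1)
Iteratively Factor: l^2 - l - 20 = (l + 4)*(l - 5)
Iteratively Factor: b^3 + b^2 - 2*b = (b - 1)*(b^2 + 2*b) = b*(b - 1)*(b + 2)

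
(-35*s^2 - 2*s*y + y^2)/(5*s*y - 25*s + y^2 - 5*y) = (-7*s + y)/(y - 5)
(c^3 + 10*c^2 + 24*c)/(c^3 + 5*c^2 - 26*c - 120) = c/(c - 5)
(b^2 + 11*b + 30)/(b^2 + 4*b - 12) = (b + 5)/(b - 2)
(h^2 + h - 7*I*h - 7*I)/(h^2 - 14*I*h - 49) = (h + 1)/(h - 7*I)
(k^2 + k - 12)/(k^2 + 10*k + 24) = (k - 3)/(k + 6)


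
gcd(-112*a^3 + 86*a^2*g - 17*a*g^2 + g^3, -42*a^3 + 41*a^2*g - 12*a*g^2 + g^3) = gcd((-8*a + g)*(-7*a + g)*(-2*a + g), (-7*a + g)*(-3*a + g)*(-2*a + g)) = 14*a^2 - 9*a*g + g^2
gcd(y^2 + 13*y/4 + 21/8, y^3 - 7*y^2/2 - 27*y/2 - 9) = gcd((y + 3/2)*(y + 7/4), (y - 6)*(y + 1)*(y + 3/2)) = y + 3/2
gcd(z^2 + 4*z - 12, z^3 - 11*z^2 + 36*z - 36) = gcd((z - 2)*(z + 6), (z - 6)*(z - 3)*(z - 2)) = z - 2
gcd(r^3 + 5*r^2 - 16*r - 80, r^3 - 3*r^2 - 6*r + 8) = r - 4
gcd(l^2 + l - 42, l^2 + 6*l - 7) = l + 7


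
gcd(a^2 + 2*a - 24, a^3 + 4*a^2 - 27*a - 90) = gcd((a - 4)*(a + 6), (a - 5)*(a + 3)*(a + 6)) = a + 6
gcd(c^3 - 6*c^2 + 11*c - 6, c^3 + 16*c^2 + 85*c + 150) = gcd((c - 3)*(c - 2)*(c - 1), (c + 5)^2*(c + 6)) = 1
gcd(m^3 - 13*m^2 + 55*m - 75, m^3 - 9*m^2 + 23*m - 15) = m^2 - 8*m + 15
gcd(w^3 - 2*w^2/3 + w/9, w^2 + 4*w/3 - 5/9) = w - 1/3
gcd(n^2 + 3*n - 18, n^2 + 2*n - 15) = n - 3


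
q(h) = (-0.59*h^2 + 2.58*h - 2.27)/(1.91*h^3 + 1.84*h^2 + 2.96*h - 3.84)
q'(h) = (2.58 - 1.18*h)/(1.91*h^3 + 1.84*h^2 + 2.96*h - 3.84) + (-5.73*h^2 - 3.68*h - 2.96)*(-0.59*h^2 + 2.58*h - 2.27)/(1.91*h^3 + 1.84*h^2 + 2.96*h - 3.84)^2 = (1.1269*h^4 - 9.8556*h^3 + 6.5135*h^2 + 12.8848*h - 3.188)/(3.6481*h^6 + 7.0288*h^5 + 14.6928*h^4 - 3.776*h^3 - 5.3696*h^2 - 22.7328*h + 14.7456)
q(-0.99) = 0.79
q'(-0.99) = 0.02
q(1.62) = 0.03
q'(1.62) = 0.00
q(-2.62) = 0.39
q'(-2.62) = 0.21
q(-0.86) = 0.79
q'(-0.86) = -0.07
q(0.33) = 0.57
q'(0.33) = 0.21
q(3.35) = -0.00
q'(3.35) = -0.01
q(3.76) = -0.01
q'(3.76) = -0.01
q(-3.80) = 0.22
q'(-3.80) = 0.09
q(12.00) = -0.02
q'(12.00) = 0.00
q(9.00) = -0.02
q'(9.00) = 0.00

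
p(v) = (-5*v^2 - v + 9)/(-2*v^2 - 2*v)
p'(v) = (-10*v - 1)/(-2*v^2 - 2*v) + (4*v + 2)*(-5*v^2 - v + 9)/(-2*v^2 - 2*v)^2 = (4*v^2 + 18*v + 9)/(2*v^2*(v^2 + 2*v + 1))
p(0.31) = -10.11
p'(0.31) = 45.37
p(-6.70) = 2.73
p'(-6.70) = 0.02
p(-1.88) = 2.05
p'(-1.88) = -1.96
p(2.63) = 1.48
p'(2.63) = 0.46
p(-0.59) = 16.22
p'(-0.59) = -1.94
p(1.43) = 0.38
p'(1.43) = 1.78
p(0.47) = -5.37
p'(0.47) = 19.21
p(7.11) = 2.18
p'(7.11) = 0.05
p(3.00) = 1.62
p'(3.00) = 0.34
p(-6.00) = 2.75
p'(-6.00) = 0.02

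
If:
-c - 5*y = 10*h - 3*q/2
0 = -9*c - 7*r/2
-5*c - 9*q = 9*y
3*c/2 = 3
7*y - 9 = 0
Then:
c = 2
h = -101/84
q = -151/63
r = -36/7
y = 9/7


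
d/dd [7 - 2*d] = -2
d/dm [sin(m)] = cos(m)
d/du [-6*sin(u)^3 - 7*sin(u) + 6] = (9*cos(2*u) - 16)*cos(u)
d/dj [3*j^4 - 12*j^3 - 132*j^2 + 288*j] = 12*j^3 - 36*j^2 - 264*j + 288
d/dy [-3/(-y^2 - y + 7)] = 3*(-2*y - 1)/(y^2 + y - 7)^2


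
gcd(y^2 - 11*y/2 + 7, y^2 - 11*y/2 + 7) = y^2 - 11*y/2 + 7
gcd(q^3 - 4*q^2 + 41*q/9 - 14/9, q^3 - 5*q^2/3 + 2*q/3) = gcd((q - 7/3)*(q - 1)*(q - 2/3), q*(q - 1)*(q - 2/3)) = q^2 - 5*q/3 + 2/3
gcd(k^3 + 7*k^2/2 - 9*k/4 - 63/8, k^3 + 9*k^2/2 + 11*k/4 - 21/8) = k^2 + 5*k + 21/4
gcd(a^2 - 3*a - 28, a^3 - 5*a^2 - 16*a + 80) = a + 4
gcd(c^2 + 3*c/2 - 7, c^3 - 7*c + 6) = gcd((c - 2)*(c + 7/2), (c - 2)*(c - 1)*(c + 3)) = c - 2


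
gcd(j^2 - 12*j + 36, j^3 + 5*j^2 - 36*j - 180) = j - 6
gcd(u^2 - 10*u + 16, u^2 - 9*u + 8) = u - 8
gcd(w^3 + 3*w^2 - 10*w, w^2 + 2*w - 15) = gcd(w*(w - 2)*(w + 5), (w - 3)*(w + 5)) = w + 5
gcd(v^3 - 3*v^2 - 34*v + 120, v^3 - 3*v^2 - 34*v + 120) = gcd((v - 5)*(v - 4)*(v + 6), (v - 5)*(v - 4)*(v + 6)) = v^3 - 3*v^2 - 34*v + 120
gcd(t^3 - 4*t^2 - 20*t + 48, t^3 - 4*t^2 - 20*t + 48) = t^3 - 4*t^2 - 20*t + 48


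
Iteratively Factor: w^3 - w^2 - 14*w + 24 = (w - 3)*(w^2 + 2*w - 8) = (w - 3)*(w + 4)*(w - 2)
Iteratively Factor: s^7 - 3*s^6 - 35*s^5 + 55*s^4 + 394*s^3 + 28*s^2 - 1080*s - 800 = (s + 2)*(s^6 - 5*s^5 - 25*s^4 + 105*s^3 + 184*s^2 - 340*s - 400) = (s + 2)*(s + 4)*(s^5 - 9*s^4 + 11*s^3 + 61*s^2 - 60*s - 100) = (s - 5)*(s + 2)*(s + 4)*(s^4 - 4*s^3 - 9*s^2 + 16*s + 20) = (s - 5)*(s + 1)*(s + 2)*(s + 4)*(s^3 - 5*s^2 - 4*s + 20) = (s - 5)*(s + 1)*(s + 2)^2*(s + 4)*(s^2 - 7*s + 10) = (s - 5)^2*(s + 1)*(s + 2)^2*(s + 4)*(s - 2)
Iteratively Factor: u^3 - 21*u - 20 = (u + 1)*(u^2 - u - 20) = (u + 1)*(u + 4)*(u - 5)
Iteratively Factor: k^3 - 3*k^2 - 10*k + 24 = (k + 3)*(k^2 - 6*k + 8) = (k - 4)*(k + 3)*(k - 2)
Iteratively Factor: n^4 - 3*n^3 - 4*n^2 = (n)*(n^3 - 3*n^2 - 4*n) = n*(n - 4)*(n^2 + n) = n^2*(n - 4)*(n + 1)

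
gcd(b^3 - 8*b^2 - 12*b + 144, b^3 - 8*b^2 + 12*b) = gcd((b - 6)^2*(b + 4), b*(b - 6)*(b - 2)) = b - 6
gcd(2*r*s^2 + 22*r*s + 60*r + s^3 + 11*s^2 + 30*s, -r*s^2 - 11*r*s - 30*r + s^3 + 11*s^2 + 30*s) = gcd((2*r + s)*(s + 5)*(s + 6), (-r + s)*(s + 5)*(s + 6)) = s^2 + 11*s + 30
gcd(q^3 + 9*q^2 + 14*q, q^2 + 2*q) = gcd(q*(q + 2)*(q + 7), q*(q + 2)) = q^2 + 2*q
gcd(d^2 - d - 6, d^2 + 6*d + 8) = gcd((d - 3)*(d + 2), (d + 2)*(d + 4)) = d + 2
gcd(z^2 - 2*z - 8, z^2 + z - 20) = z - 4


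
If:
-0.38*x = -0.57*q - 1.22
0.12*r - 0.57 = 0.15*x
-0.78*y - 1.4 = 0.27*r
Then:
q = -1.54074074074074*y - 7.43911630929175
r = -2.88888888888889*y - 5.18518518518519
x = -2.31111111111111*y - 7.94814814814815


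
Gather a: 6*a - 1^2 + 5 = 6*a + 4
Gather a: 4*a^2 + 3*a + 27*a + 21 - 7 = 4*a^2 + 30*a + 14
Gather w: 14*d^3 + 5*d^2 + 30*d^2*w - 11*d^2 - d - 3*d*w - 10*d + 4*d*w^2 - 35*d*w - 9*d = 14*d^3 - 6*d^2 + 4*d*w^2 - 20*d + w*(30*d^2 - 38*d)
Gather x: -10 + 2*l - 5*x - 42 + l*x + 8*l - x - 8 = 10*l + x*(l - 6) - 60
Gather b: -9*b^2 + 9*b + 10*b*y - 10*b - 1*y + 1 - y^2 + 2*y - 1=-9*b^2 + b*(10*y - 1) - y^2 + y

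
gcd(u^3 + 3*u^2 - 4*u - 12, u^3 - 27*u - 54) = u + 3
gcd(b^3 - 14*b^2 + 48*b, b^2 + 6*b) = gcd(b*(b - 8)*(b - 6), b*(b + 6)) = b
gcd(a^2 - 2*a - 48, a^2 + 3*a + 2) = 1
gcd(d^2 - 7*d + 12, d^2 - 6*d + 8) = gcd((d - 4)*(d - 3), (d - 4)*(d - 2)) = d - 4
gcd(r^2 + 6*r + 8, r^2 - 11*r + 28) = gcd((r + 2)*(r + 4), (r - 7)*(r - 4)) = 1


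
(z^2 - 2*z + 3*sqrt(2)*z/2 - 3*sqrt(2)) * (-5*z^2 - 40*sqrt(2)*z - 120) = -5*z^4 - 95*sqrt(2)*z^3/2 + 10*z^3 - 240*z^2 + 95*sqrt(2)*z^2 - 180*sqrt(2)*z + 480*z + 360*sqrt(2)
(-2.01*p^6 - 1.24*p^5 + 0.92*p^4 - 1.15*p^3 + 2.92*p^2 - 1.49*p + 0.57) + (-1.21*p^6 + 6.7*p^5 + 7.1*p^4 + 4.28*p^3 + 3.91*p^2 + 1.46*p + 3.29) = -3.22*p^6 + 5.46*p^5 + 8.02*p^4 + 3.13*p^3 + 6.83*p^2 - 0.03*p + 3.86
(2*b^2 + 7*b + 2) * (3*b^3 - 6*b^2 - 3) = 6*b^5 + 9*b^4 - 36*b^3 - 18*b^2 - 21*b - 6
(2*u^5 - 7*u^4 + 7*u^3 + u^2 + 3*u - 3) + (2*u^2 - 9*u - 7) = 2*u^5 - 7*u^4 + 7*u^3 + 3*u^2 - 6*u - 10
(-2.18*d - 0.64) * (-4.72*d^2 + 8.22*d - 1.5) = 10.2896*d^3 - 14.8988*d^2 - 1.9908*d + 0.96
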